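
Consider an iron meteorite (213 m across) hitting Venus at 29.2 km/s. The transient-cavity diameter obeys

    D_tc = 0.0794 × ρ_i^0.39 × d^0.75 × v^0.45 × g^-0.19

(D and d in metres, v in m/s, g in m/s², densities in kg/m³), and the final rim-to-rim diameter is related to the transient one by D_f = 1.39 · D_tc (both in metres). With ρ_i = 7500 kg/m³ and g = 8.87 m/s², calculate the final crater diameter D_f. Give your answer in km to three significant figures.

D_f ≈ 13.5 km

v = 29200 m/s.
ρ_i^0.39 = 7500^0.39 = 32.45
d^0.75 = 213^0.75 = 55.76
v^0.45 = 29200^0.45 = 102.2
g^-0.19 = 8.87^-0.19 = 0.6605
D_tc = 0.0794 × 32.45 × 55.76 × 102.2 × 0.6605 = 9698 m
D_f = 1.39 × 9698 = 13480 m
     = 13.48 km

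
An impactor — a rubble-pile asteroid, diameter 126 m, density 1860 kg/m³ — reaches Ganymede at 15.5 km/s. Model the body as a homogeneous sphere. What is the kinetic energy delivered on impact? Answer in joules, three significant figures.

v = 15500 m/s.
Mass m = (π/6) ρ d³ = (π/6) × 1860 × (126)³ = 1.948 × 10^9 kg
E = ½ m v² = 0.5 × 1.948 × 10^9 × (15500)² = 2.340 × 10^17 J

E ≈ 2.34 × 10^17 J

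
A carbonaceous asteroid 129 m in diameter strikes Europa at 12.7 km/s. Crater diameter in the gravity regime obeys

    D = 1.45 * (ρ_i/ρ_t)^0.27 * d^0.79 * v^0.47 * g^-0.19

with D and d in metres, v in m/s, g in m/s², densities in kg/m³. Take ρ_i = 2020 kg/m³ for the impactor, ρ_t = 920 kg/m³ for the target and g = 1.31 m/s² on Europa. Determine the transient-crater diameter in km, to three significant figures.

D ≈ 6.72 km

In SI units: v = 12700 m/s.
(ρ_i/ρ_t)^0.27 = (2020/920)^0.27 = 1.237
d^0.79 = 129^0.79 = 46.49
v^0.47 = 12700^0.47 = 84.88
g^-0.19 = 1.31^-0.19 = 0.9500
D = 1.45 × 1.237 × 46.49 × 84.88 × 0.9500 = 6724 m
   = 6.724 km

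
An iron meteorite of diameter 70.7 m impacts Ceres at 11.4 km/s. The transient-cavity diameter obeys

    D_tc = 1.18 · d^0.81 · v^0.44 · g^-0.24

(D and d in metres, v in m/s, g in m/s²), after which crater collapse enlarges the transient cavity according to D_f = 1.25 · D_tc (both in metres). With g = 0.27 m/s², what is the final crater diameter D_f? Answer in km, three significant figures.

D_f ≈ 3.88 km

v = 11400 m/s.
d^0.81 = 70.7^0.81 = 31.48
v^0.44 = 11400^0.44 = 60.96
g^-0.24 = 0.27^-0.24 = 1.369
D_tc = 1.18 × 31.48 × 60.96 × 1.369 = 3100 m
D_f = 1.25 × 3100 = 3875 m
     = 3.875 km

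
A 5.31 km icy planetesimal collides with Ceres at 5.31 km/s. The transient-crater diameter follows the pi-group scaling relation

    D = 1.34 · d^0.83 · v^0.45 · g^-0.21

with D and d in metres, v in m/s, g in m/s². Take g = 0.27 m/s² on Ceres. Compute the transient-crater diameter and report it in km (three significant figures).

D ≈ 103 km

In SI units: d = 5310 m, v = 5310 m/s.
d^0.83 = 5310^0.83 = 1235
v^0.45 = 5310^0.45 = 47.46
g^-0.21 = 0.27^-0.21 = 1.316
D = 1.34 × 1235 × 47.46 × 1.316 = 1.034 × 10^5 m
   = 103.4 km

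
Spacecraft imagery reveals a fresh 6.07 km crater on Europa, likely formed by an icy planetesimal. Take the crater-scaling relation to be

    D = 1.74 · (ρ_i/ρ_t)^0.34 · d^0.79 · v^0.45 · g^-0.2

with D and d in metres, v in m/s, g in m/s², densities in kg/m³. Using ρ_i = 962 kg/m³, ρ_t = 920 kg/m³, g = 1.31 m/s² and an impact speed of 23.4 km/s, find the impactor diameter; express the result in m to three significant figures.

d ≈ 104 m

Rearranging for d: d = [D / (1.74 · (962/920)^0.34 · 23400^0.45 · 1.31^-0.2)]^(1/0.79).
D = 6070 m.
(962/920)^0.34 = 1.015
23400^0.45 = 92.50
1.31^-0.2 = 0.9474
Denominator = 1.74 × 1.015 × 92.50 × 0.9474 = 154.8
D / 154.8 = 6070 / 154.8 = 39.21
d = 39.21^(1/0.79) = 39.21^1.2658 = 104.0 m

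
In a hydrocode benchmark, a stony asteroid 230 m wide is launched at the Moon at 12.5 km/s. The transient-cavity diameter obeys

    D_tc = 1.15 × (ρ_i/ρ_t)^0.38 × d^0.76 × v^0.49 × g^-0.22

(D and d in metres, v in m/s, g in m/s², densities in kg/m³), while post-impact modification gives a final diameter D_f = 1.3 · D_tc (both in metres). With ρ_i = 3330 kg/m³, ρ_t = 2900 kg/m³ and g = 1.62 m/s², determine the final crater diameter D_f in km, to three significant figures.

v = 12500 m/s.
(ρ_i/ρ_t)^0.38 = (3330/2900)^0.38 = 1.054
d^0.76 = 230^0.76 = 62.36
v^0.49 = 12500^0.49 = 101.7
g^-0.22 = 1.62^-0.22 = 0.8993
D_tc = 1.15 × 1.054 × 62.36 × 101.7 × 0.8993 = 6913 m
D_f = 1.3 × 6913 = 8987 m
     = 8.987 km

D_f ≈ 8.99 km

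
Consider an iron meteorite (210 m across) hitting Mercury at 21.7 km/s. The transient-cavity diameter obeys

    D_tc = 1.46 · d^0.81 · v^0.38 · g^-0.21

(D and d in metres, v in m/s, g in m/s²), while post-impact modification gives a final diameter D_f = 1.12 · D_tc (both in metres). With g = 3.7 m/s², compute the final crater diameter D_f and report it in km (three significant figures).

D_f ≈ 4.20 km

v = 21700 m/s.
d^0.81 = 210^0.81 = 76.03
v^0.38 = 21700^0.38 = 44.45
g^-0.21 = 3.7^-0.21 = 0.7598
D_tc = 1.46 × 76.03 × 44.45 × 0.7598 = 3749 m
D_f = 1.12 × 3749 = 4199 m
     = 4.199 km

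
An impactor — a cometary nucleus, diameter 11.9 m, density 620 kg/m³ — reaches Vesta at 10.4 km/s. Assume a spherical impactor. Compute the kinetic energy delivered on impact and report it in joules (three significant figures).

v = 10400 m/s.
Mass m = (π/6) ρ d³ = (π/6) × 620 × (11.9)³ = 5.471 × 10^5 kg
E = ½ m v² = 0.5 × 5.471 × 10^5 × (10400)² = 2.959 × 10^13 J

E ≈ 2.96 × 10^13 J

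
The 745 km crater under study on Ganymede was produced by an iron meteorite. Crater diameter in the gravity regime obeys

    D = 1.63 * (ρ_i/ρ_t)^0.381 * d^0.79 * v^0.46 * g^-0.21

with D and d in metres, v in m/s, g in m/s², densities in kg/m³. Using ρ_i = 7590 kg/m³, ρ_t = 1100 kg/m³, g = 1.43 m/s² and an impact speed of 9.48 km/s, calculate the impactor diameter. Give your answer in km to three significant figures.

Rearranging for d: d = [D / (1.63 · (7590/1100)^0.381 · 9480^0.46 · 1.43^-0.21)]^(1/0.79).
D = 745000 m.
(7590/1100)^0.381 = 2.087
9480^0.46 = 67.50
1.43^-0.21 = 0.9276
Denominator = 1.63 × 2.087 × 67.50 × 0.9276 = 213.0
D / 213.0 = 745000 / 213.0 = 3498
d = 3498^(1/0.79) = 3498^1.2658 = 30603 m

d ≈ 30.6 km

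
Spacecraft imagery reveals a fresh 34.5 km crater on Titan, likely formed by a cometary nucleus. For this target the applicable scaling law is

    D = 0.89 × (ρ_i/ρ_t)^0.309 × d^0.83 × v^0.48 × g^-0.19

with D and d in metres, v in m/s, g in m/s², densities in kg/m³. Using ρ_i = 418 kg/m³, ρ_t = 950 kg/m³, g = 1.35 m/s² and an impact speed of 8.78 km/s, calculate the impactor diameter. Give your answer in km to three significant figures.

Rearranging for d: d = [D / (0.89 · (418/950)^0.309 · 8780^0.48 · 1.35^-0.19)]^(1/0.83).
D = 34500 m.
(418/950)^0.309 = 0.7759
8780^0.48 = 78.14
1.35^-0.19 = 0.9446
Denominator = 0.89 × 0.7759 × 78.14 × 0.9446 = 50.97
D / 50.97 = 34500 / 50.97 = 676.9
d = 676.9^(1/0.83) = 676.9^1.2048 = 2572 m

d ≈ 2.57 km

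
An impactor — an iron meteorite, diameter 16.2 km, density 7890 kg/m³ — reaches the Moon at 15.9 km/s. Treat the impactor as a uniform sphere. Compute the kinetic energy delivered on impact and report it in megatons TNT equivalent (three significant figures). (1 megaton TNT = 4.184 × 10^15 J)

d = 16200 m; v = 15900 m/s.
Mass m = (π/6) ρ d³ = (π/6) × 7890 × (16200)³ = 1.756 × 10^16 kg
E = ½ m v² = 0.5 × 1.756 × 10^16 × (15900)² = 2.220 × 10^24 J
   = 2.220 × 10^24 / 4.184×10^15 = 5.306 × 10^8 Mt

E ≈ 5.31 × 10^8 Mt TNT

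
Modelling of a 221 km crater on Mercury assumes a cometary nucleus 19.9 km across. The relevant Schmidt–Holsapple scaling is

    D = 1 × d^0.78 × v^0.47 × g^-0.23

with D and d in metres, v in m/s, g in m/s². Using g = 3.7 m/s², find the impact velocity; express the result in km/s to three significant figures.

v ≈ 32.7 km/s

Rearranging for v: v = [D / (1 · 19900^0.78 · 3.7^-0.23)]^(1/0.47).
D = 221000 m.
19900^0.78 = 2255
3.7^-0.23 = 0.7401
Denominator = 1 × 2255 × 0.7401 = 1669
D / 1669 = 221000 / 1669 = 132.4
v = 132.4^(1/0.47) = 132.4^2.1277 = 32715 m/s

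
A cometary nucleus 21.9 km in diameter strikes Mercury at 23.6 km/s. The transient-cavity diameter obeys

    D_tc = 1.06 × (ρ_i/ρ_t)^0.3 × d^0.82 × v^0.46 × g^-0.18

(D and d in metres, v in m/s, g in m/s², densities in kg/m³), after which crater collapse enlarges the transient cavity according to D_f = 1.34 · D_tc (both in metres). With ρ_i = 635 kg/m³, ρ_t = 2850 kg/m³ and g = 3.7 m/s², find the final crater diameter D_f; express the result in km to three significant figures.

In SI: d = 21900 m, v = 23600 m/s.
(ρ_i/ρ_t)^0.3 = (635/2850)^0.3 = 0.6374
d^0.82 = 21900^0.82 = 3624
v^0.46 = 23600^0.46 = 102.7
g^-0.18 = 3.7^-0.18 = 0.7902
D_tc = 1.06 × 0.6374 × 3624 × 102.7 × 0.7902 = 1.987 × 10^5 m
D_f = 1.34 × 1.987 × 10^5 = 2.663 × 10^5 m
     = 266.3 km

D_f ≈ 266 km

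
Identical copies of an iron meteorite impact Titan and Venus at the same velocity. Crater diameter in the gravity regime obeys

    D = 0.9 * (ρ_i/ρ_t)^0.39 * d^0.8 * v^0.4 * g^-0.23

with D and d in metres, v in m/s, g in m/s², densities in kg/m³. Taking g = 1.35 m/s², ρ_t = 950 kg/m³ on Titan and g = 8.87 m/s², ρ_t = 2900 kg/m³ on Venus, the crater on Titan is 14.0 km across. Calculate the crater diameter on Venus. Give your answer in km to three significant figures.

D ≈ 5.88 km

The impactor-only factors (d, v, ρ_i) cancel in the ratio, leaving D_Venus/D_Titan = (g_Venus/g_Titan)^-0.23 · (ρ_t,Titan/ρ_t,Venus)^0.39.
(8.87/1.35)^-0.23 = 6.570^-0.23 = 0.6486
(950/2900)^0.39 = 0.3276^0.39 = 0.6471
Ratio = 0.6486 × 0.6471 = 0.4197
D_Venus = 0.4197 × 14.0 km = 5.88 km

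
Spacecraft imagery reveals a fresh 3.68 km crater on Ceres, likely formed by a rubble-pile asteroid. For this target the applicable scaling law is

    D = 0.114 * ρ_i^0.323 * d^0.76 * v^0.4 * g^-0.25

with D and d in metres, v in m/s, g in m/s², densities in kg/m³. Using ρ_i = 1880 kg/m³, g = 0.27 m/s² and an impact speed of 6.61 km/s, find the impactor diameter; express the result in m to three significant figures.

Rearranging for d: d = [D / (0.114 · 1880^0.323 · 6610^0.4 · 0.27^-0.25)]^(1/0.76).
D = 3680 m.
1880^0.323 = 11.42
6610^0.4 = 33.73
0.27^-0.25 = 1.387
Denominator = 0.114 × 11.42 × 33.73 × 1.387 = 60.91
D / 60.91 = 3680 / 60.91 = 60.42
d = 60.42^(1/0.76) = 60.42^1.3158 = 220.6 m

d ≈ 221 m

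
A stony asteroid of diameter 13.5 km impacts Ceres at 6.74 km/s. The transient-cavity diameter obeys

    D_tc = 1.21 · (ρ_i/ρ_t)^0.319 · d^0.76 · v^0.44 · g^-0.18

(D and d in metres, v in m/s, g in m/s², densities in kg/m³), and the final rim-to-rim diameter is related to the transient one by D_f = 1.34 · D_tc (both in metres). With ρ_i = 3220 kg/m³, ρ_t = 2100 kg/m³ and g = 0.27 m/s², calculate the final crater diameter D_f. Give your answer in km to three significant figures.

In SI: d = 13500 m, v = 6740 m/s.
(ρ_i/ρ_t)^0.319 = (3220/2100)^0.319 = 1.146
d^0.76 = 13500^0.76 = 1377
v^0.44 = 6740^0.44 = 48.37
g^-0.18 = 0.27^-0.18 = 1.266
D_tc = 1.21 × 1.146 × 1377 × 48.37 × 1.266 = 1.169 × 10^5 m
D_f = 1.34 × 1.169 × 10^5 = 1.566 × 10^5 m
     = 156.6 km

D_f ≈ 157 km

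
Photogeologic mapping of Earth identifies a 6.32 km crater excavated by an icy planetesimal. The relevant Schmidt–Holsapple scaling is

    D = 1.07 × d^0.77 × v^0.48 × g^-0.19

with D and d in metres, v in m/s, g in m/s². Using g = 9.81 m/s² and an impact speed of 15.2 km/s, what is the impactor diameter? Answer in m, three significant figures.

Rearranging for d: d = [D / (1.07 · 15200^0.48 · 9.81^-0.19)]^(1/0.77).
D = 6320 m.
15200^0.48 = 101.7
9.81^-0.19 = 0.6480
Denominator = 1.07 × 101.7 × 0.6480 = 70.51
D / 70.51 = 6320 / 70.51 = 89.63
d = 89.63^(1/0.77) = 89.63^1.2987 = 343.3 m

d ≈ 343 m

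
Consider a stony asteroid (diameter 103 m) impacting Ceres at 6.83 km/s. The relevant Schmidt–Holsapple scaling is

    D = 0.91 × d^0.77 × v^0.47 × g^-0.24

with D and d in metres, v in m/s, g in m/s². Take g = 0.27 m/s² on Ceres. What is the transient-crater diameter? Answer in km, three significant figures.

In SI units: v = 6830 m/s.
d^0.77 = 103^0.77 = 35.47
v^0.47 = 6830^0.47 = 63.41
g^-0.24 = 0.27^-0.24 = 1.369
D = 0.91 × 35.47 × 63.41 × 1.369 = 2802 m
   = 2.802 km

D ≈ 2.80 km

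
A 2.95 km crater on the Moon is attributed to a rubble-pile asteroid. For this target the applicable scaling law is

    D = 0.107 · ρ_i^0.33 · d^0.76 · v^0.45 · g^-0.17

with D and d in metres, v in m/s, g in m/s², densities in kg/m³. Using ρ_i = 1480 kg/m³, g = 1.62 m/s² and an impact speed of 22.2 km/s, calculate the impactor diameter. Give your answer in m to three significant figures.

Rearranging for d: d = [D / (0.107 · 1480^0.33 · 22200^0.45 · 1.62^-0.17)]^(1/0.76).
D = 2950 m.
1480^0.33 = 11.12
22200^0.45 = 90.34
1.62^-0.17 = 0.9213
Denominator = 0.107 × 11.12 × 90.34 × 0.9213 = 99.03
D / 99.03 = 2950 / 99.03 = 29.79
d = 29.79^(1/0.76) = 29.79^1.3158 = 87.01 m

d ≈ 87.0 m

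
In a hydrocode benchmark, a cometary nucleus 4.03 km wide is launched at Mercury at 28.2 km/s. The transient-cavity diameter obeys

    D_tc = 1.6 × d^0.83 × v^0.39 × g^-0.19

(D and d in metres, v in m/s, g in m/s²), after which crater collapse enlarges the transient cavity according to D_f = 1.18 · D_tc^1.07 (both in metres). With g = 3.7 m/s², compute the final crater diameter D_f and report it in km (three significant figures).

D_f ≈ 171 km

In SI: d = 4030 m, v = 28200 m/s.
d^0.83 = 4030^0.83 = 982.7
v^0.39 = 28200^0.39 = 54.40
g^-0.19 = 3.7^-0.19 = 0.7799
D_tc = 1.6 × 982.7 × 54.40 × 0.7799 = 66710 m
D_f = 1.18 × (66710)^1.07 = 1.713 × 10^5 m
     = 171.3 km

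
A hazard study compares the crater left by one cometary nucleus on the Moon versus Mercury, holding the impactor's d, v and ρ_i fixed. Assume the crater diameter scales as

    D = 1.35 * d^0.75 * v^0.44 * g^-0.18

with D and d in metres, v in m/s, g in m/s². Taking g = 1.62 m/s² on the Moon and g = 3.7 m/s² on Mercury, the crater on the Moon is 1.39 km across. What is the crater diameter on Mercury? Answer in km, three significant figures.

All impactor-dependent factors cancel in the ratio, leaving D_Mercury/D_Moon = (g_Mercury/g_Moon)^-0.18.
(3.7/1.62)^-0.18 = 2.284^-0.18 = 0.8619
D_Mercury = 0.8619 × 1.39 km = 1.20 km

D ≈ 1.20 km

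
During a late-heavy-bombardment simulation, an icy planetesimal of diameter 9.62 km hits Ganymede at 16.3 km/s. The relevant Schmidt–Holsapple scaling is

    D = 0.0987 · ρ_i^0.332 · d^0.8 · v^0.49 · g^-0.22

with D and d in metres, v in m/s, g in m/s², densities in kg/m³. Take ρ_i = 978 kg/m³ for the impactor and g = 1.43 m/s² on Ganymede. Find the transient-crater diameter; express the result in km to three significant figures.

In SI units: d = 9620 m, v = 16300 m/s.
ρ_i^0.332 = 978^0.332 = 9.835
d^0.8 = 9620^0.8 = 1537
v^0.49 = 16300^0.49 = 115.9
g^-0.22 = 1.43^-0.22 = 0.9243
D = 0.0987 × 9.835 × 1537 × 115.9 × 0.9243 = 1.598 × 10^5 m
   = 159.8 km

D ≈ 160 km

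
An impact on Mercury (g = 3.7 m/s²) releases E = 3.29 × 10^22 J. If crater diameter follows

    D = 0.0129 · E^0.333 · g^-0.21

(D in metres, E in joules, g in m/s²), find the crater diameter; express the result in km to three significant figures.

D ≈ 309 km

E^0.333 = (3.29 × 10^22)^0.333 = 3.149 × 10^7
g^-0.21 = 3.7^-0.21 = 0.7598
D = 0.0129 × 3.149 × 10^7 × 0.7598 = 3.086 × 10^5 m
   = 308.6 km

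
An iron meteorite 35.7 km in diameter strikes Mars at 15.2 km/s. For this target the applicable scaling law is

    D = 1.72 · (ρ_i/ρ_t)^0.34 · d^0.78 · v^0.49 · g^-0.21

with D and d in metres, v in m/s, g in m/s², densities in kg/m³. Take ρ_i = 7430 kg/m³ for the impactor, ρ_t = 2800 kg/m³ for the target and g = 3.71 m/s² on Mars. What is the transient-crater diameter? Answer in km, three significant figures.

In SI units: d = 35700 m, v = 15200 m/s.
(ρ_i/ρ_t)^0.34 = (7430/2800)^0.34 = 1.393
d^0.78 = 35700^0.78 = 3557
v^0.49 = 15200^0.49 = 112.0
g^-0.21 = 3.71^-0.21 = 0.7593
D = 1.72 × 1.393 × 3557 × 112.0 × 0.7593 = 7.248 × 10^5 m
   = 724.8 km

D ≈ 725 km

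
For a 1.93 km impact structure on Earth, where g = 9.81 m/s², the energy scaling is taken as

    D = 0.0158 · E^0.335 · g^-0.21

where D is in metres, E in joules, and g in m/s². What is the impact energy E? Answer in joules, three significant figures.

Rearranging: E = [D / (0.0158 · g^-0.21)]^(1/0.335).
D = 1930 m.
g^-0.21 = 9.81^-0.21 = 0.6191
D / (0.0158 × 0.6191) = 1930 / (9.782 × 10^-3) = 1.973 × 10^5
E = (1.973 × 10^5)^2.9851 = 6.404 × 10^15 J

E ≈ 6.40 × 10^15 J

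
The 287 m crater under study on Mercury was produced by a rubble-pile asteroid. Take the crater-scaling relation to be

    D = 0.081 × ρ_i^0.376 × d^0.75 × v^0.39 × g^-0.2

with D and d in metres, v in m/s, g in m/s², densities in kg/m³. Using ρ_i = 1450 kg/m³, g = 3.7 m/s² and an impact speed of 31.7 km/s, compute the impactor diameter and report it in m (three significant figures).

Rearranging for d: d = [D / (0.081 · 1450^0.376 · 31700^0.39 · 3.7^-0.2)]^(1/0.75).
1450^0.376 = 15.44
31700^0.39 = 56.94
3.7^-0.2 = 0.7698
Denominator = 0.081 × 15.44 × 56.94 × 0.7698 = 54.82
D / 54.82 = 287 / 54.82 = 5.235
d = 5.235^(1/0.75) = 5.235^1.3333 = 9.089 m

d ≈ 9.09 m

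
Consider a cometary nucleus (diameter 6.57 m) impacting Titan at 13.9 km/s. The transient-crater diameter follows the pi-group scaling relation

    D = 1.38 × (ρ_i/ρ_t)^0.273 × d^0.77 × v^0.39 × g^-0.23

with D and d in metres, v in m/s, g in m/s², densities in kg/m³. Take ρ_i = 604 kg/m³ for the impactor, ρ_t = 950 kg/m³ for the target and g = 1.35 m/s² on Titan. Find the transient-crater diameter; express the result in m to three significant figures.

In SI units: v = 13900 m/s.
(ρ_i/ρ_t)^0.273 = (604/950)^0.273 = 0.8837
d^0.77 = 6.57^0.77 = 4.261
v^0.39 = 13900^0.39 = 41.28
g^-0.23 = 1.35^-0.23 = 0.9333
D = 1.38 × 0.8837 × 4.261 × 41.28 × 0.9333 = 200.2 m

D ≈ 200 m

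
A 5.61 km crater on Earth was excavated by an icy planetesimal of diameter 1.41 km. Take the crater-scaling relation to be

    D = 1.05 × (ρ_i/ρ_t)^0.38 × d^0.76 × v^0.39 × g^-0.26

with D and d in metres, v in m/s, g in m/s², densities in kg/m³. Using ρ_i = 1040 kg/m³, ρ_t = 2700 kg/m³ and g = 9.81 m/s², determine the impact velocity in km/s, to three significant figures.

v ≈ 30.6 km/s

Rearranging for v: v = [D / (1.05 · (1040/2700)^0.38 · 1410^0.76 · 9.81^-0.26)]^(1/0.39).
D = 5610 m.
(1040/2700)^0.38 = 0.6959
1410^0.76 = 247.4
9.81^-0.26 = 0.5523
Denominator = 1.05 × 0.6959 × 247.4 × 0.5523 = 99.84
D / 99.84 = 5610 / 99.84 = 56.19
v = 56.19^(1/0.39) = 56.19^2.5641 = 30641 m/s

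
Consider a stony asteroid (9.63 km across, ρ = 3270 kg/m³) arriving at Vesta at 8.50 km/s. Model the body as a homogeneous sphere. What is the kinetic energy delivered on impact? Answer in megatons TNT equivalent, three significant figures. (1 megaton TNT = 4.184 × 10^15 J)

d = 9630 m; v = 8500 m/s.
Mass m = (π/6) ρ d³ = (π/6) × 3270 × (9630)³ = 1.529 × 10^15 kg
E = ½ m v² = 0.5 × 1.529 × 10^15 × (8500)² = 5.524 × 10^22 J
   = 5.524 × 10^22 / 4.184×10^15 = 1.320 × 10^7 Mt

E ≈ 1.32 × 10^7 Mt TNT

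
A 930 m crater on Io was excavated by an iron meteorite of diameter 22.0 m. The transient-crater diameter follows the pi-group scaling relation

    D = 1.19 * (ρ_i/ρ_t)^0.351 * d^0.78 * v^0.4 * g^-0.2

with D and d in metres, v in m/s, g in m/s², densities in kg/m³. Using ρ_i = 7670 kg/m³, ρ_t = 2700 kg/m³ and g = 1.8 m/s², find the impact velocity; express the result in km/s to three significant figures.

Rearranging for v: v = [D / (1.19 · (7670/2700)^0.351 · 22^0.78 · 1.8^-0.2)]^(1/0.4).
(7670/2700)^0.351 = 1.443
22^0.78 = 11.15
1.8^-0.2 = 0.8891
Denominator = 1.19 × 1.443 × 11.15 × 0.8891 = 17.02
D / 17.02 = 930 / 17.02 = 54.64
v = 54.64^(1/0.4) = 54.64^2.5 = 22069 m/s

v ≈ 22.1 km/s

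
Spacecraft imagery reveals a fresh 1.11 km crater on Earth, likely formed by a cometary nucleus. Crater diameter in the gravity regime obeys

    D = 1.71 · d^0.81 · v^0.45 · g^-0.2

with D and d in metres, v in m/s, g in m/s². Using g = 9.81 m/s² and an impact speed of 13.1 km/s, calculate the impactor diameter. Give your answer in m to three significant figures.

Rearranging for d: d = [D / (1.71 · 13100^0.45 · 9.81^-0.2)]^(1/0.81).
D = 1110 m.
13100^0.45 = 71.25
9.81^-0.2 = 0.6334
Denominator = 1.71 × 71.25 × 0.6334 = 77.17
D / 77.17 = 1110 / 77.17 = 14.38
d = 14.38^(1/0.81) = 14.38^1.2346 = 26.88 m

d ≈ 26.9 m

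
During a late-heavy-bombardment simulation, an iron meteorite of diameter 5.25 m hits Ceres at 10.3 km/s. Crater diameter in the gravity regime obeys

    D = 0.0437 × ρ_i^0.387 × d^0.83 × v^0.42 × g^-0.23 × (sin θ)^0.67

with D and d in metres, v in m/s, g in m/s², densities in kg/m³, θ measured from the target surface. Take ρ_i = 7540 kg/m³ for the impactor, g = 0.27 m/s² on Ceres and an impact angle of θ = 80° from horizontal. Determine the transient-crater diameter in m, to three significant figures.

In SI units: v = 10300 m/s.
ρ_i^0.387 = 7540^0.387 = 31.66
d^0.83 = 5.25^0.83 = 3.960
v^0.42 = 10300^0.42 = 48.46
g^-0.23 = 0.27^-0.23 = 1.351
(sin 80°)^0.67 = 0.9848^0.67 = 0.9898
D = 0.0437 × 31.66 × 3.960 × 48.46 × 1.351 × 0.9898 = 355.0 m

D ≈ 355 m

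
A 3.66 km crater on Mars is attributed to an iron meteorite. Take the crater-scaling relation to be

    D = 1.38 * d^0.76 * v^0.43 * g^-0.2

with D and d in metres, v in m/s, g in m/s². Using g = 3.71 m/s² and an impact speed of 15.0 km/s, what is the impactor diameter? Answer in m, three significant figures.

d ≈ 196 m

Rearranging for d: d = [D / (1.38 · 15000^0.43 · 3.71^-0.2)]^(1/0.76).
D = 3660 m.
15000^0.43 = 62.48
3.71^-0.2 = 0.7694
Denominator = 1.38 × 62.48 × 0.7694 = 66.34
D / 66.34 = 3660 / 66.34 = 55.17
d = 55.17^(1/0.76) = 55.17^1.3158 = 195.8 m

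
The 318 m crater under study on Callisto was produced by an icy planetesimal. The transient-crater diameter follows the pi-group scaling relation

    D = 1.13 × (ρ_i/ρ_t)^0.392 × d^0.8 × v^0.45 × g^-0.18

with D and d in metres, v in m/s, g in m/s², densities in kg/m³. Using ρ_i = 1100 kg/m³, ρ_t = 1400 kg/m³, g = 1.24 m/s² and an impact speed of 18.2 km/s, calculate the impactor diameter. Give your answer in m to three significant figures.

d ≈ 5.47 m

Rearranging for d: d = [D / (1.13 · (1100/1400)^0.392 · 18200^0.45 · 1.24^-0.18)]^(1/0.8).
(1100/1400)^0.392 = 0.9098
18200^0.45 = 82.61
1.24^-0.18 = 0.9620
Denominator = 1.13 × 0.9098 × 82.61 × 0.9620 = 81.70
D / 81.70 = 318 / 81.70 = 3.892
d = 3.892^(1/0.8) = 3.892^1.25 = 5.467 m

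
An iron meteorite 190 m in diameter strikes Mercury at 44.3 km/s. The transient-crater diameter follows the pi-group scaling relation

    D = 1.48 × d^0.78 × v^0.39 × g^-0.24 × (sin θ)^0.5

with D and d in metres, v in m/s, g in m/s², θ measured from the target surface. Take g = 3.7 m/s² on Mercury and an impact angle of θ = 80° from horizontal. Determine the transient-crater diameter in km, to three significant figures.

In SI units: v = 44300 m/s.
d^0.78 = 190^0.78 = 59.90
v^0.39 = 44300^0.39 = 64.88
g^-0.24 = 3.7^-0.24 = 0.7305
(sin 80°)^0.5 = 0.9848^0.5 = 0.9924
D = 1.48 × 59.90 × 64.88 × 0.7305 × 0.9924 = 4170 m
   = 4.170 km

D ≈ 4.17 km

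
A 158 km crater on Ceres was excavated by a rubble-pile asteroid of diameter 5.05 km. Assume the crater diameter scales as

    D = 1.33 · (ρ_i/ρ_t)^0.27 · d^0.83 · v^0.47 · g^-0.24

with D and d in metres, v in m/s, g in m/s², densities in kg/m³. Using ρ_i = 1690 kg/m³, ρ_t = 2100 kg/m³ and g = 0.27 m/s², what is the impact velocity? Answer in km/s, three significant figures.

v ≈ 10.5 km/s

Rearranging for v: v = [D / (1.33 · (1690/2100)^0.27 · 5050^0.83 · 0.27^-0.24)]^(1/0.47).
D = 158000 m.
(1690/2100)^0.27 = 0.9430
5050^0.83 = 1185
0.27^-0.24 = 1.369
Denominator = 1.33 × 0.9430 × 1185 × 1.369 = 2035
D / 2035 = 158000 / 2035 = 77.64
v = 77.64^(1/0.47) = 77.64^2.1277 = 10508 m/s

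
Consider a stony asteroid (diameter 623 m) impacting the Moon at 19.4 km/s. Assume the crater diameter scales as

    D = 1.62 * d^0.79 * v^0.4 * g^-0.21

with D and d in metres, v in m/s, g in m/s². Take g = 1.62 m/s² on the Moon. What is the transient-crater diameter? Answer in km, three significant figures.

D ≈ 12.3 km

In SI units: v = 19400 m/s.
d^0.79 = 623^0.79 = 161.3
v^0.4 = 19400^0.4 = 51.89
g^-0.21 = 1.62^-0.21 = 0.9037
D = 1.62 × 161.3 × 51.89 × 0.9037 = 12253 m
   = 12.25 km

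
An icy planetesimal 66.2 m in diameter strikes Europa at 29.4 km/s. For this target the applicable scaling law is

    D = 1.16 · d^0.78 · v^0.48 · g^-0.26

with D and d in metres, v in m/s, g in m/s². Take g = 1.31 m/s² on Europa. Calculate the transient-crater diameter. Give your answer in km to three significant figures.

D ≈ 3.97 km

In SI units: v = 29400 m/s.
d^0.78 = 66.2^0.78 = 26.32
v^0.48 = 29400^0.48 = 139.6
g^-0.26 = 1.31^-0.26 = 0.9322
D = 1.16 × 26.32 × 139.6 × 0.9322 = 3973 m
   = 3.973 km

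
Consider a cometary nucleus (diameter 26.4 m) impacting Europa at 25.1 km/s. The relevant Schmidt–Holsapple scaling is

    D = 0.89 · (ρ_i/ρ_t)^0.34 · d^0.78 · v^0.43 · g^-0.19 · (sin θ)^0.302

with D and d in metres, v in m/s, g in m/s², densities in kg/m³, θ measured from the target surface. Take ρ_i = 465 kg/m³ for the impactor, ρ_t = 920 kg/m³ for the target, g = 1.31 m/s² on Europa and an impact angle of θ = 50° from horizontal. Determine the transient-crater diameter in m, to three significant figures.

In SI units: v = 25100 m/s.
(ρ_i/ρ_t)^0.34 = (465/920)^0.34 = 0.7930
d^0.78 = 26.4^0.78 = 12.85
v^0.43 = 25100^0.43 = 77.96
g^-0.19 = 1.31^-0.19 = 0.9500
(sin 50°)^0.302 = 0.7660^0.302 = 0.9227
D = 0.89 × 0.7930 × 12.85 × 77.96 × 0.9500 × 0.9227 = 619.8 m

D ≈ 620 m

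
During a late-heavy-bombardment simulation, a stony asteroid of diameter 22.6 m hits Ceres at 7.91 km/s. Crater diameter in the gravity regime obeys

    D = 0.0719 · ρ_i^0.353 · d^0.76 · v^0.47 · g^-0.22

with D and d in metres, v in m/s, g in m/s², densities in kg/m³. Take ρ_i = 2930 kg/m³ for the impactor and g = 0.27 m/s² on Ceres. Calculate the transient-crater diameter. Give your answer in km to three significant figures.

D ≈ 1.17 km

In SI units: v = 7910 m/s.
ρ_i^0.353 = 2930^0.353 = 16.74
d^0.76 = 22.6^0.76 = 10.69
v^0.47 = 7910^0.47 = 67.94
g^-0.22 = 0.27^-0.22 = 1.334
D = 0.0719 × 16.74 × 10.69 × 67.94 × 1.334 = 1166 m
   = 1.166 km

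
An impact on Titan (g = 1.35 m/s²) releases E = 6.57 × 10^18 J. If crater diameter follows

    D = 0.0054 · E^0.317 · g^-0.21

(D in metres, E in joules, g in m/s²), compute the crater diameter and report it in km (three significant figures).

E^0.317 = (6.57 × 10^18)^0.317 = 9.229 × 10^5
g^-0.21 = 1.35^-0.21 = 0.9389
D = 0.0054 × 9.229 × 10^5 × 0.9389 = 4679 m
   = 4.679 km

D ≈ 4.68 km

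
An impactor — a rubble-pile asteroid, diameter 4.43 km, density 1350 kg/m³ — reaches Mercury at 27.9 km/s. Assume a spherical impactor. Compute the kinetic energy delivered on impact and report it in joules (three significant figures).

d = 4430 m; v = 27900 m/s.
Mass m = (π/6) ρ d³ = (π/6) × 1350 × (4430)³ = 6.145 × 10^13 kg
E = ½ m v² = 0.5 × 6.145 × 10^13 × (27900)² = 2.392 × 10^22 J

E ≈ 2.39 × 10^22 J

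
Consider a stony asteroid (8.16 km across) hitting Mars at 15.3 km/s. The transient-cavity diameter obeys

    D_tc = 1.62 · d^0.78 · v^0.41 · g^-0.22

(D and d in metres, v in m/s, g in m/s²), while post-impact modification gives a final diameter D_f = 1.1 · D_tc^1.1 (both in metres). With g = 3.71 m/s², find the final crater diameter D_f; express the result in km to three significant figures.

D_f ≈ 239 km

In SI: d = 8160 m, v = 15300 m/s.
d^0.78 = 8160^0.78 = 1125
v^0.41 = 15300^0.41 = 51.97
g^-0.22 = 3.71^-0.22 = 0.7494
D_tc = 1.62 × 1125 × 51.97 × 0.7494 = 70980 m
D_f = 1.1 × (70980)^1.1 = 2.386 × 10^5 m
     = 238.6 km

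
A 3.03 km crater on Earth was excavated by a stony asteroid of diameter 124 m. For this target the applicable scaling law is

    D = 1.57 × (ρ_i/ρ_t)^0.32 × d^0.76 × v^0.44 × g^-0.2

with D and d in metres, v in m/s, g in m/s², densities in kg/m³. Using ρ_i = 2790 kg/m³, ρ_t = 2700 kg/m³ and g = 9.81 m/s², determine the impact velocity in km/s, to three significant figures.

Rearranging for v: v = [D / (1.57 · (2790/2700)^0.32 · 124^0.76 · 9.81^-0.2)]^(1/0.44).
D = 3030 m.
(2790/2700)^0.32 = 1.011
124^0.76 = 38.99
9.81^-0.2 = 0.6334
Denominator = 1.57 × 1.011 × 38.99 × 0.6334 = 39.20
D / 39.20 = 3030 / 39.20 = 77.30
v = 77.30^(1/0.44) = 77.30^2.2727 = 19555 m/s

v ≈ 19.6 km/s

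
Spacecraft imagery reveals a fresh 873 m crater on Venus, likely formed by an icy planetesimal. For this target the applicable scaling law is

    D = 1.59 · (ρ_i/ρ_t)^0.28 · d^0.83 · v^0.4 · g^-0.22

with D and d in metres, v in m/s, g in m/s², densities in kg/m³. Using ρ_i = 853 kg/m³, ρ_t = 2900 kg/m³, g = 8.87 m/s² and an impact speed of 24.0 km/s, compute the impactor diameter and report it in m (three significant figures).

d ≈ 41.7 m

Rearranging for d: d = [D / (1.59 · (853/2900)^0.28 · 24000^0.4 · 8.87^-0.22)]^(1/0.83).
(853/2900)^0.28 = 0.7099
24000^0.4 = 56.50
8.87^-0.22 = 0.6187
Denominator = 1.59 × 0.7099 × 56.50 × 0.6187 = 39.46
D / 39.46 = 873 / 39.46 = 22.12
d = 22.12^(1/0.83) = 22.12^1.2048 = 41.71 m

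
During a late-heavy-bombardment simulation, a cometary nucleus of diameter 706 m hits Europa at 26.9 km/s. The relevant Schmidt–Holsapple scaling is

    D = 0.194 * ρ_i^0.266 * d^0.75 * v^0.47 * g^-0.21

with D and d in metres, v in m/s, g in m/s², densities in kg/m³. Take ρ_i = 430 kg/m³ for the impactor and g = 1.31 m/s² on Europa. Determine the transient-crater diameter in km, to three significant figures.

D ≈ 15.2 km

In SI units: v = 26900 m/s.
ρ_i^0.266 = 430^0.266 = 5.018
d^0.75 = 706^0.75 = 137.0
v^0.47 = 26900^0.47 = 120.8
g^-0.21 = 1.31^-0.21 = 0.9449
D = 0.194 × 5.018 × 137.0 × 120.8 × 0.9449 = 15223 m
   = 15.22 km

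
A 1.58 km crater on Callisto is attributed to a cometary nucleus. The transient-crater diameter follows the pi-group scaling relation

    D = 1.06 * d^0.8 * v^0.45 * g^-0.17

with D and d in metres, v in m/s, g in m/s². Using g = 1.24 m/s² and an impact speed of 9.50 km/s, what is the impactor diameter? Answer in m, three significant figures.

d ≈ 56.1 m

Rearranging for d: d = [D / (1.06 · 9500^0.45 · 1.24^-0.17)]^(1/0.8).
D = 1580 m.
9500^0.45 = 61.66
1.24^-0.17 = 0.9641
Denominator = 1.06 × 61.66 × 0.9641 = 63.01
D / 63.01 = 1580 / 63.01 = 25.08
d = 25.08^(1/0.8) = 25.08^1.25 = 56.13 m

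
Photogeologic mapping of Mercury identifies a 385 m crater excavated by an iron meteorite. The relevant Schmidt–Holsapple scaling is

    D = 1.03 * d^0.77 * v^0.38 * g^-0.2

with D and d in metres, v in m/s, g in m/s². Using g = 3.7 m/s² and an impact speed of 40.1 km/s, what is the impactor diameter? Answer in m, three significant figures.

Rearranging for d: d = [D / (1.03 · 40100^0.38 · 3.7^-0.2)]^(1/0.77).
40100^0.38 = 56.13
3.7^-0.2 = 0.7698
Denominator = 1.03 × 56.13 × 0.7698 = 44.51
D / 44.51 = 385 / 44.51 = 8.650
d = 8.650^(1/0.77) = 8.650^1.2987 = 16.48 m

d ≈ 16.5 m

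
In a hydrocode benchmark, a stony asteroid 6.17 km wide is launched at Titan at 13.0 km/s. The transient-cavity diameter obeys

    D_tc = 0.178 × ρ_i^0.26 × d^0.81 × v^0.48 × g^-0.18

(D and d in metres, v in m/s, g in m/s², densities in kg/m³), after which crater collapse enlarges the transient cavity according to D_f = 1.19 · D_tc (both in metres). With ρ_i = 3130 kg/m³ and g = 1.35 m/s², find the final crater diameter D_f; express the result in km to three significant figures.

D_f ≈ 180 km

In SI: d = 6170 m, v = 13000 m/s.
ρ_i^0.26 = 3130^0.26 = 8.107
d^0.81 = 6170^0.81 = 1175
v^0.48 = 13000^0.48 = 94.34
g^-0.18 = 1.35^-0.18 = 0.9474
D_tc = 0.178 × 8.107 × 1175 × 94.34 × 0.9474 = 1.515 × 10^5 m
D_f = 1.19 × 1.515 × 10^5 = 1.803 × 10^5 m
     = 180.3 km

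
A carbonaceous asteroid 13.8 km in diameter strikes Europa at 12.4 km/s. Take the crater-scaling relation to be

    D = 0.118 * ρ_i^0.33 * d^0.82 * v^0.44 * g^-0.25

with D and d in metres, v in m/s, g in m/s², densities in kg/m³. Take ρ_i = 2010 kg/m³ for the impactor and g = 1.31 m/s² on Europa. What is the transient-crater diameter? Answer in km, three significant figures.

In SI units: d = 13800 m, v = 12400 m/s.
ρ_i^0.33 = 2010^0.33 = 12.30
d^0.82 = 13800^0.82 = 2481
v^0.44 = 12400^0.44 = 63.26
g^-0.25 = 1.31^-0.25 = 0.9347
D = 0.118 × 12.30 × 2481 × 63.26 × 0.9347 = 2.129 × 10^5 m
   = 212.9 km

D ≈ 213 km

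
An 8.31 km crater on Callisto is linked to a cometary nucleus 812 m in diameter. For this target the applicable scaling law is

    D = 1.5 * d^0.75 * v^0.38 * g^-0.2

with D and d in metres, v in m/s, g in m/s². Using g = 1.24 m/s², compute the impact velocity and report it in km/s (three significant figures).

v ≈ 14.4 km/s

Rearranging for v: v = [D / (1.5 · 812^0.75 · 1.24^-0.2)]^(1/0.38).
D = 8310 m.
812^0.75 = 152.1
1.24^-0.2 = 0.9579
Denominator = 1.5 × 152.1 × 0.9579 = 218.5
D / 218.5 = 8310 / 218.5 = 38.03
v = 38.03^(1/0.38) = 38.03^2.6316 = 14397 m/s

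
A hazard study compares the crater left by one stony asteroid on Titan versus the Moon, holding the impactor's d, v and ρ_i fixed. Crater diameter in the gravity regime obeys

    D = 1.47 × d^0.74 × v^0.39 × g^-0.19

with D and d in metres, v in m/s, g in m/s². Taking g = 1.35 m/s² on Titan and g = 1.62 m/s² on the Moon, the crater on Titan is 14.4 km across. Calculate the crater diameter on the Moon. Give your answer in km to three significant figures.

D ≈ 13.9 km

All impactor-dependent factors cancel in the ratio, leaving D_Moon/D_Titan = (g_Moon/g_Titan)^-0.19.
(1.62/1.35)^-0.19 = 1.200^-0.19 = 0.9660
D_Moon = 0.9660 × 14.4 km = 13.9 km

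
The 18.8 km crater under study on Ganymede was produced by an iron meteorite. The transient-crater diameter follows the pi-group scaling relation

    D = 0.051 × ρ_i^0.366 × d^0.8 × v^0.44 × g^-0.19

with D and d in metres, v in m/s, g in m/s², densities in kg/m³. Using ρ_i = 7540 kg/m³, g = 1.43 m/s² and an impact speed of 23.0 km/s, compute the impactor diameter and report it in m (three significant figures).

d ≈ 664 m

Rearranging for d: d = [D / (0.051 · 7540^0.366 · 23000^0.44 · 1.43^-0.19)]^(1/0.8).
D = 18800 m.
7540^0.366 = 26.25
23000^0.44 = 83.02
1.43^-0.19 = 0.9343
Denominator = 0.051 × 26.25 × 83.02 × 0.9343 = 103.8
D / 103.8 = 18800 / 103.8 = 181.1
d = 181.1^(1/0.8) = 181.1^1.25 = 664.4 m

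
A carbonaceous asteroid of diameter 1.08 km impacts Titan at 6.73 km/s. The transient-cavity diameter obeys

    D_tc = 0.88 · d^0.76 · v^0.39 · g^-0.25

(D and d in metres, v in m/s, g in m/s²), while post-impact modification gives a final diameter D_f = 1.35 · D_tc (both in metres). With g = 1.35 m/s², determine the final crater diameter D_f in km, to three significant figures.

In SI: d = 1080 m, v = 6730 m/s.
d^0.76 = 1080^0.76 = 202.0
v^0.39 = 6730^0.39 = 31.11
g^-0.25 = 1.35^-0.25 = 0.9277
D_tc = 0.88 × 202.0 × 31.11 × 0.9277 = 5130 m
D_f = 1.35 × 5130 = 6926 m
     = 6.926 km

D_f ≈ 6.93 km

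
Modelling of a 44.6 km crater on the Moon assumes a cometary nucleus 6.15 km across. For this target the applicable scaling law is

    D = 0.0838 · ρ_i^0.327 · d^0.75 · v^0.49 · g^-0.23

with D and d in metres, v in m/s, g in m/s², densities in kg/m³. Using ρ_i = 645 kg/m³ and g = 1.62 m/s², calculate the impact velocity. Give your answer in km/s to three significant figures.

v ≈ 12.9 km/s

Rearranging for v: v = [D / (0.0838 · 645^0.327 · 6150^0.75 · 1.62^-0.23)]^(1/0.49).
D = 44600 m.
645^0.327 = 8.293
6150^0.75 = 694.5
1.62^-0.23 = 0.8950
Denominator = 0.0838 × 8.293 × 694.5 × 0.8950 = 432.0
D / 432.0 = 44600 / 432.0 = 103.2
v = 103.2^(1/0.49) = 103.2^2.0408 = 12868 m/s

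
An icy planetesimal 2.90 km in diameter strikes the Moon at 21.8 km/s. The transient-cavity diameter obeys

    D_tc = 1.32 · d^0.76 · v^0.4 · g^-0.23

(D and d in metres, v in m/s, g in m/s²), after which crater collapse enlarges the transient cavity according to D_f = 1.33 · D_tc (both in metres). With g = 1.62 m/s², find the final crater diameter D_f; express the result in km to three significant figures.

In SI: d = 2900 m, v = 21800 m/s.
d^0.76 = 2900^0.76 = 428.0
v^0.4 = 21800^0.4 = 54.37
g^-0.23 = 1.62^-0.23 = 0.8950
D_tc = 1.32 × 428.0 × 54.37 × 0.8950 = 27490 m
D_f = 1.33 × 27490 = 36562 m
     = 36.56 km

D_f ≈ 36.6 km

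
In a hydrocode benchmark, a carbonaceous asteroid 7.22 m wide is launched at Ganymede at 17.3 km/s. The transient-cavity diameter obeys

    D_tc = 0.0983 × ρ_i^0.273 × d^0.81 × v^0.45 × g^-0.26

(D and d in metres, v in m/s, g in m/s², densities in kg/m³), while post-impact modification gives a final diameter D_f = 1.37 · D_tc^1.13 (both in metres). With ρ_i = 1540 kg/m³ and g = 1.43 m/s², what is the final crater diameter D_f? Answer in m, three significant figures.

D_f ≈ 753 m

v = 17300 m/s.
ρ_i^0.273 = 1540^0.273 = 7.416
d^0.81 = 7.22^0.81 = 4.959
v^0.45 = 17300^0.45 = 80.75
g^-0.26 = 1.43^-0.26 = 0.9112
D_tc = 0.0983 × 7.416 × 4.959 × 80.75 × 0.9112 = 266.0 m
D_f = 1.37 × (266.0)^1.13 = 753.1 m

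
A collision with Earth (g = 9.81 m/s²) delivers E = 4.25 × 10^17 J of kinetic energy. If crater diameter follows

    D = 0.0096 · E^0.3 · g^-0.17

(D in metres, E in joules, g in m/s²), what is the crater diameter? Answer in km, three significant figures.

E^0.3 = (4.25 × 10^17)^0.3 = 1.943 × 10^5
g^-0.17 = 9.81^-0.17 = 0.6783
D = 0.0096 × 1.943 × 10^5 × 0.6783 = 1265 m
   = 1.265 km

D ≈ 1.27 km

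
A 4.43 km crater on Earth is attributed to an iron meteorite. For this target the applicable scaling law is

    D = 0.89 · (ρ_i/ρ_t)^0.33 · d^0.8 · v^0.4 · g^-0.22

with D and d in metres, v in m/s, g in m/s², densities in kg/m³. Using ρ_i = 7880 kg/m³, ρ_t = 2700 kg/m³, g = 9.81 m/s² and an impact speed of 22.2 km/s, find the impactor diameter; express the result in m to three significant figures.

Rearranging for d: d = [D / (0.89 · (7880/2700)^0.33 · 22200^0.4 · 9.81^-0.22)]^(1/0.8).
D = 4430 m.
(7880/2700)^0.33 = 1.424
22200^0.4 = 54.77
9.81^-0.22 = 0.6051
Denominator = 0.89 × 1.424 × 54.77 × 0.6051 = 42.00
D / 42.00 = 4430 / 42.00 = 105.5
d = 105.5^(1/0.8) = 105.5^1.25 = 338.1 m

d ≈ 338 m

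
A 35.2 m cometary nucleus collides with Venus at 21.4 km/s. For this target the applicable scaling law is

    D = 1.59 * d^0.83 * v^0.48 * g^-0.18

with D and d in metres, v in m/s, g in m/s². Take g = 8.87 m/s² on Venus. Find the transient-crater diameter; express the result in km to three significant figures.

D ≈ 2.47 km

In SI units: v = 21400 m/s.
d^0.83 = 35.2^0.83 = 19.21
v^0.48 = 21400^0.48 = 119.8
g^-0.18 = 8.87^-0.18 = 0.6751
D = 1.59 × 19.21 × 119.8 × 0.6751 = 2470 m
   = 2.470 km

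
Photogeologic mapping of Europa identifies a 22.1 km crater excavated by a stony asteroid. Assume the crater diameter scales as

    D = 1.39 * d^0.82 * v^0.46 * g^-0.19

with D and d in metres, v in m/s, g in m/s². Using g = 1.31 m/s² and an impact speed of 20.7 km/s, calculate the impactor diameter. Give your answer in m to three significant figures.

Rearranging for d: d = [D / (1.39 · 20700^0.46 · 1.31^-0.19)]^(1/0.82).
D = 22100 m.
20700^0.46 = 96.68
1.31^-0.19 = 0.9500
Denominator = 1.39 × 96.68 × 0.9500 = 127.7
D / 127.7 = 22100 / 127.7 = 173.1
d = 173.1^(1/0.82) = 173.1^1.2195 = 536.5 m

d ≈ 537 m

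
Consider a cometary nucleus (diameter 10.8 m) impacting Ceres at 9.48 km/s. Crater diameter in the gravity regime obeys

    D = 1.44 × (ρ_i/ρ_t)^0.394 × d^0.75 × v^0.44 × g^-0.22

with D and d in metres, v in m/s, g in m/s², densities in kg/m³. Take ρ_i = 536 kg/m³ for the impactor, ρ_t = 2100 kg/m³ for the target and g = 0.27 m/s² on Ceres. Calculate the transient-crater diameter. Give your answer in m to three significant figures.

In SI units: v = 9480 m/s.
(ρ_i/ρ_t)^0.394 = (536/2100)^0.394 = 0.5839
d^0.75 = 10.8^0.75 = 5.958
v^0.44 = 9480^0.44 = 56.21
g^-0.22 = 0.27^-0.22 = 1.334
D = 1.44 × 0.5839 × 5.958 × 56.21 × 1.334 = 375.6 m

D ≈ 376 m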